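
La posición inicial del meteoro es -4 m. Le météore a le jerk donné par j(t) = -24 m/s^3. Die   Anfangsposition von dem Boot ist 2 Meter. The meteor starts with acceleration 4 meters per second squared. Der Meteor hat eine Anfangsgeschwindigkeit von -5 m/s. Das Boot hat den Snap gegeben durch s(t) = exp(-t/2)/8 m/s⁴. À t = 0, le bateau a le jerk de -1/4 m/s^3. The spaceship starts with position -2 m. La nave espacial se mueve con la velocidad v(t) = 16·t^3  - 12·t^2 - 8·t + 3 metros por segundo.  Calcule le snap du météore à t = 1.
Nous devons dériver notre équation du jerk j(t) = -24 1 fois. La dérivée du jerk donne le snap: s(t) = 0. De l'équation du snap s(t) = 0, nous substituons t = 1 pour obtenir s = 0.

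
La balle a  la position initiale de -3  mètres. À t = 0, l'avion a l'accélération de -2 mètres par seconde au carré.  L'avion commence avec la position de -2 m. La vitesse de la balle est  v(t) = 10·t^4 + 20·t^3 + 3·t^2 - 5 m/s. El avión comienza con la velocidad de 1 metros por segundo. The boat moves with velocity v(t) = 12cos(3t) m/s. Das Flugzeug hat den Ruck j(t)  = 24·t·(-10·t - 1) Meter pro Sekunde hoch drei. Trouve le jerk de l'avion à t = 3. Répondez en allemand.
Mit j(t) = 24·t·(-10·t - 1) und Einsetzen von t = 3, finden wir j = -2232.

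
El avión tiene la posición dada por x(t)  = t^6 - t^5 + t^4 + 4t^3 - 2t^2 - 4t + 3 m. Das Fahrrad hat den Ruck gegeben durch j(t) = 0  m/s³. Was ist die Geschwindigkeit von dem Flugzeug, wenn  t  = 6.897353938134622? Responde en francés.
Nous devons dériver notre équation de la position x(t) = t^6 - t^5 + t^4 + 4·t^3 - 2·t^2 - 4·t + 3 1 fois. En prenant d/dt de x(t), nous trouvons v(t) = 6·t^5 - 5·t^4 + 4·t^3 + 12·t^2 - 4·t - 4. En utilisant v(t) = 6·t^5 - 5·t^4 + 4·t^3 + 12·t^2 - 4·t - 4 et en substituant t = 6.897353938134622, nous trouvons v = 84197.7149967059.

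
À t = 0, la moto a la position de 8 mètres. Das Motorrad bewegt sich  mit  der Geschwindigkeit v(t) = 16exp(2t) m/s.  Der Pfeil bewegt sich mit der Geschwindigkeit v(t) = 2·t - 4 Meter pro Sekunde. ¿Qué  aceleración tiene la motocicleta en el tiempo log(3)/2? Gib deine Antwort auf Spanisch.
Para resolver esto, necesitamos tomar 1 derivada de nuestra ecuación de la velocidad v(t) = 16·exp(2·t). Derivando la velocidad, obtenemos la aceleración: a(t) = 32·exp(2·t). De la ecuación de la aceleración a(t) = 32·exp(2·t), sustituimos t = log(3)/2 para obtener a = 96.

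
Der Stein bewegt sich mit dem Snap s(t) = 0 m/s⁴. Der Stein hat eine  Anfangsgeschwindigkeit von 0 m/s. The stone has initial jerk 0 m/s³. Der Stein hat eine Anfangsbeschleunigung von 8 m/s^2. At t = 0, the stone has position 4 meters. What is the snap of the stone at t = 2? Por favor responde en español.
Usando s(t) = 0 y sustituyendo t = 2, encontramos s = 0.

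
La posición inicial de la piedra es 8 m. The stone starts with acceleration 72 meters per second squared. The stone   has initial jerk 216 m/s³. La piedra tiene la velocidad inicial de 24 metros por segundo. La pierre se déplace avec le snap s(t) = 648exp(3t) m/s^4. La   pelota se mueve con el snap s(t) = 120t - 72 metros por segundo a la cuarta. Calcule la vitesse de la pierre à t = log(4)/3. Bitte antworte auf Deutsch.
Um dies zu lösen, müssen wir 3 Integrale unserer Gleichung für den Snap s(t) = 648·exp(3·t) finden. Das Integral von dem Snap, mit j(0) = 216, ergibt den Ruck: j(t) = 216·exp(3·t). Das Integral von dem Ruck ist die Beschleunigung. Mit a(0) = 72 erhalten wir a(t) = 72·exp(3·t). Durch Integration von der Beschleunigung und Verwendung der Anfangsbedingung v(0) = 24, erhalten wir v(t) = 24·exp(3·t). Wir haben die Geschwindigkeit v(t) = 24·exp(3·t). Durch Einsetzen von t = log(4)/3: v(log(4)/3) = 96.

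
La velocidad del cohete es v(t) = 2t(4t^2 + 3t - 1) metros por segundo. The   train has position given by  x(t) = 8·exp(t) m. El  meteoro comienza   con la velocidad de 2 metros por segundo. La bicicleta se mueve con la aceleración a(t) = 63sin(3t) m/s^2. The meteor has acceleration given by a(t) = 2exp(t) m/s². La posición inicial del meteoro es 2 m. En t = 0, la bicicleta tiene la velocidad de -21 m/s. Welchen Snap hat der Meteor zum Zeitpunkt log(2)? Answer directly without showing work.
Der Snap bei t = log(2) ist s = 4.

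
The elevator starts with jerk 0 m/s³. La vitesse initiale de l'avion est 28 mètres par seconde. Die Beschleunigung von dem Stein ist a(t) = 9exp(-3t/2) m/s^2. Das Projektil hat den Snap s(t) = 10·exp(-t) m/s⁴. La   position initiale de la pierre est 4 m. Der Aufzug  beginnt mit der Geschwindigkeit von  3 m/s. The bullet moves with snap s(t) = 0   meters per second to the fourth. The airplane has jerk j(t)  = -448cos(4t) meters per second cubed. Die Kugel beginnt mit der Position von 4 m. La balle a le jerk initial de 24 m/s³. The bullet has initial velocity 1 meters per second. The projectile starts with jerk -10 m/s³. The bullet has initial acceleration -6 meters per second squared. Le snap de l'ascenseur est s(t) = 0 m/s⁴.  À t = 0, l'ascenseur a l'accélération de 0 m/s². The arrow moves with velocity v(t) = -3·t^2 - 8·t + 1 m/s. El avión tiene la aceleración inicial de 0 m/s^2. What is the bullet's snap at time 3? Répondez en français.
Nous avons le snap s(t) = 0. En substituant t = 3: s(3) = 0.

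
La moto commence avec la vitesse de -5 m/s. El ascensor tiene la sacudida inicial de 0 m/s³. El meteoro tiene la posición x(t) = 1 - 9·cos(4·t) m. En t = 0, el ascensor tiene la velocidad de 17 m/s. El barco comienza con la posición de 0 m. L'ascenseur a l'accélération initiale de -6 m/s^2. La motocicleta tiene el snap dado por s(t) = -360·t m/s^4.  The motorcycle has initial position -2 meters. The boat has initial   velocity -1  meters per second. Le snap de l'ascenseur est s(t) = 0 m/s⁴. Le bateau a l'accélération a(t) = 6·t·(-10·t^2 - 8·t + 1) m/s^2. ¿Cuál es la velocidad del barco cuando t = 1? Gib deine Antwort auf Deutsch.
Ausgehend von der Beschleunigung a(t) = 6·t·(-10·t^2 - 8·t + 1), nehmen wir 1 Stammfunktion. Durch Integration von der Beschleunigung und Verwendung der Anfangsbedingung v(0) = -1, erhalten wir v(t) = -15·t^4 - 16·t^3 + 3·t^2 - 1. Wir haben die Geschwindigkeit v(t) = -15·t^4 - 16·t^3 + 3·t^2 - 1. Durch Einsetzen von t = 1: v(1) = -29.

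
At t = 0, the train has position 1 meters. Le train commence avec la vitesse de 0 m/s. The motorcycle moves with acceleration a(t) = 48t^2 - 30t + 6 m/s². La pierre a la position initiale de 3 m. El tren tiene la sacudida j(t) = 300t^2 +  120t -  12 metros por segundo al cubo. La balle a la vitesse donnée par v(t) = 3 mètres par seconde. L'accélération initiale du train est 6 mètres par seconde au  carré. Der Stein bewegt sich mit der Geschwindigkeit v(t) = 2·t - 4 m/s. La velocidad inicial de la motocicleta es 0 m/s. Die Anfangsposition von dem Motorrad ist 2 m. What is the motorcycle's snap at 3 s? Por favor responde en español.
Partiendo de la aceleración a(t) = 48·t^2 - 30·t + 6, tomamos 2 derivadas. Derivando la aceleración, obtenemos la sacudida: j(t) = 96·t - 30. Derivando la sacudida, obtenemos el snap: s(t) = 96. Tenemos el snap s(t) = 96. Sustituyendo t = 3: s(3) = 96.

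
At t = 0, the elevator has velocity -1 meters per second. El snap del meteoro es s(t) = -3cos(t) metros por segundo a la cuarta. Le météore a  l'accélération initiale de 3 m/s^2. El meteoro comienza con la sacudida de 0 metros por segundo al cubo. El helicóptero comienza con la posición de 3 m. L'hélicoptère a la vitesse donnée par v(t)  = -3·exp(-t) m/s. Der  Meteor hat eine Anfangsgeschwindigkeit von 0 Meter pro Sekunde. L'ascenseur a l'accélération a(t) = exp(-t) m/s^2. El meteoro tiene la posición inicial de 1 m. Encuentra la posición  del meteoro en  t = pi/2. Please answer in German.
Ausgehend von dem Snap s(t) = -3·cos(t), nehmen wir 4 Integrale. Das Integral von dem Snap, mit j(0) = 0, ergibt den Ruck: j(t) = -3·sin(t). Durch Integration von dem Ruck und Verwendung der Anfangsbedingung a(0) = 3, erhalten wir a(t) = 3·cos(t). Mit ∫a(t)dt und Anwendung von v(0) = 0, finden wir v(t) = 3·sin(t). Mit ∫v(t)dt und Anwendung von x(0) = 1, finden wir x(t) = 4 - 3·cos(t). Wir haben die Position x(t) = 4 - 3·cos(t). Durch Einsetzen von t = pi/2: x(pi/2) = 4.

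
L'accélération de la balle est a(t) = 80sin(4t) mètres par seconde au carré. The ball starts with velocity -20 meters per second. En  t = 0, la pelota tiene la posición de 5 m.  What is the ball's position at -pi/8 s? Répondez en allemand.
Wir müssen unsere Gleichung für die Beschleunigung a(t) = 80·sin(4·t) 2-mal integrieren. Durch Integration von der Beschleunigung und Verwendung der Anfangsbedingung v(0) = -20, erhalten wir v(t) = -20·cos(4·t). Die Stammfunktion von der Geschwindigkeit, mit x(0) = 5, ergibt die Position: x(t) = 5 - 5·sin(4·t). Wir haben die Position x(t) = 5 - 5·sin(4·t). Durch Einsetzen von t = -pi/8: x(-pi/8) = 10.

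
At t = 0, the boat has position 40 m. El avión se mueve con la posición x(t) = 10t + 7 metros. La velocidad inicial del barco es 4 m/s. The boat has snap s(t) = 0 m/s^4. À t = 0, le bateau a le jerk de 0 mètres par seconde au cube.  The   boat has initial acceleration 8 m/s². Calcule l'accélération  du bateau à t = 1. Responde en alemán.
Wir müssen unsere Gleichung für den Snap s(t) = 0 2-mal integrieren. Mit ∫s(t)dt und Anwendung von j(0) = 0, finden wir j(t) = 0. Das Integral von dem Ruck, mit a(0) = 8, ergibt die Beschleunigung: a(t) = 8. Aus der Gleichung für die Beschleunigung a(t) = 8, setzen wir t = 1 ein und erhalten a = 8.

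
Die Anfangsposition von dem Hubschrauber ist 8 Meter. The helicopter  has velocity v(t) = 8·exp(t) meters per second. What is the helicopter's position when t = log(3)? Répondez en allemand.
Ausgehend von der Geschwindigkeit v(t) = 8·exp(t), nehmen wir 1 Integral. Das Integral von der Geschwindigkeit ist die Position. Mit x(0) = 8 erhalten wir x(t) = 8·exp(t). Wir haben die Position x(t) = 8·exp(t). Durch Einsetzen von t = log(3): x(log(3)) = 24.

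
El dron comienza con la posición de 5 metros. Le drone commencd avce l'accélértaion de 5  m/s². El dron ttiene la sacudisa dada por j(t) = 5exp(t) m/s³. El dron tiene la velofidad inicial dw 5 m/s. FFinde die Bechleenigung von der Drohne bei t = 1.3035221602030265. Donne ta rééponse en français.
Nous devons trouver la primitive de notre équation du jerk j(t) = 5·exp(t) 1 fois. En prenant ∫j(t)dt et en appliquant a(0) = 5, nous trouvons a(t) = 5·exp(t). En utilisant a(t) = 5·exp(t) et en substituant t = 1.3035221602030265, nous trouvons a = 18.4112165249813.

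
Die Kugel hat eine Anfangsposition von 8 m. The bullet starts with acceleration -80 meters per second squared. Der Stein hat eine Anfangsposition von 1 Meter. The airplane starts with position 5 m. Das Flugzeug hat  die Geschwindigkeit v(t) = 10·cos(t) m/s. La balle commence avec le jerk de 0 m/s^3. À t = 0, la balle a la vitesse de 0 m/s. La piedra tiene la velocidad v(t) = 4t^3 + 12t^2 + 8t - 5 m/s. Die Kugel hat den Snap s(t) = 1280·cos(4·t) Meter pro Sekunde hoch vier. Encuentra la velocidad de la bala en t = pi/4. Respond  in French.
Nous devons intégrer notre équation du snap s(t) = 1280·cos(4·t) 3 fois. La primitive du snap est le jerk. En utilisant j(0) = 0, nous obtenons j(t) = 320·sin(4·t). La primitive du jerk est l'accélération. En utilisant a(0) = -80, nous obtenons a(t) = -80·cos(4·t). En prenant ∫a(t)dt et en appliquant v(0) = 0, nous trouvons v(t) = -20·sin(4·t). De l'équation de la vitesse v(t) = -20·sin(4·t), nous substituons t = pi/4 pour obtenir v = 0.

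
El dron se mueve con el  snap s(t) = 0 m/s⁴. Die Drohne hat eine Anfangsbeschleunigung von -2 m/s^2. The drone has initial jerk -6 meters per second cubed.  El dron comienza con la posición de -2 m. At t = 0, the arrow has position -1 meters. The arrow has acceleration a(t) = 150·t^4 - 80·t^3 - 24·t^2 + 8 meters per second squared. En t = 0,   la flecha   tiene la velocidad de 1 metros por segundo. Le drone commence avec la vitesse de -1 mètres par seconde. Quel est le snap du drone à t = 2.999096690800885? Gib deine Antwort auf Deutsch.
Wir haben den Snap s(t) = 0. Durch Einsetzen von t = 2.999096690800885: s(2.999096690800885) = 0.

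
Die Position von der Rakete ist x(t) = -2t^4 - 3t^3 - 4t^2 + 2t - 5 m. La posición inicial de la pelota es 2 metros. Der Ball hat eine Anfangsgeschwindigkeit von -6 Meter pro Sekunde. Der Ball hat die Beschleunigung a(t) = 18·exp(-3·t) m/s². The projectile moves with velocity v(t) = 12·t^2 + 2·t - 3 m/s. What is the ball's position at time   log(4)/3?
To find the answer, we compute 2 integrals of a(t) = 18·exp(-3·t). Integrating acceleration and using the initial condition v(0) = -6, we get v(t) = -6·exp(-3·t). Taking ∫v(t)dt and applying x(0) = 2, we find x(t) = 2·exp(-3·t). We have position x(t) = 2·exp(-3·t). Substituting t = log(4)/3: x(log(4)/3) = 1/2.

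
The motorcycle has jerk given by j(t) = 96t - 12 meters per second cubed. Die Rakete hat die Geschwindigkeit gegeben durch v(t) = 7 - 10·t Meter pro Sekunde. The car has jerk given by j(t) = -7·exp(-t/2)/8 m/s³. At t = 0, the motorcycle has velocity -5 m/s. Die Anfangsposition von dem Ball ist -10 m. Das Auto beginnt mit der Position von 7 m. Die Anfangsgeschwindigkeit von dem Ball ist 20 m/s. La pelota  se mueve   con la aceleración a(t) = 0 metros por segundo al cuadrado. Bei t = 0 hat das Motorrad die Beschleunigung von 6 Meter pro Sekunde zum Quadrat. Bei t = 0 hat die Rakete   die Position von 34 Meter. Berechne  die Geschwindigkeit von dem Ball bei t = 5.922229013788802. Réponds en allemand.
Ausgehend von der Beschleunigung a(t) = 0, nehmen wir 1 Integral. Das Integral von der Beschleunigung ist die Geschwindigkeit. Mit v(0) = 20 erhalten wir v(t) = 20. Mit v(t) = 20 und Einsetzen von t = 5.922229013788802, finden wir v = 20.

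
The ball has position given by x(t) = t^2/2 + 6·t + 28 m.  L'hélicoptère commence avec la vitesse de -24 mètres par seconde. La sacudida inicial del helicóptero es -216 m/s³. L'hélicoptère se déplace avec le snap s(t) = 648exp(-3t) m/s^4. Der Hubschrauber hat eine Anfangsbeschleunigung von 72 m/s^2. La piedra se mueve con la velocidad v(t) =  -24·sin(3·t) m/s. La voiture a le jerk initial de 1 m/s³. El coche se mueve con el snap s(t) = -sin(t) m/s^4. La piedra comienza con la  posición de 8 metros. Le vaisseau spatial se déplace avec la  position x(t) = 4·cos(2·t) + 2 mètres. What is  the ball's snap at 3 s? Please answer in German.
Um dies zu lösen, müssen wir 4 Ableitungen unserer Gleichung für die Position x(t) = t^2/2 + 6·t + 28 nehmen. Mit d/dt von x(t) finden wir v(t) = t + 6. Durch Ableiten von der Geschwindigkeit erhalten wir die Beschleunigung: a(t) = 1. Mit d/dt von a(t) finden wir j(t) = 0. Die Ableitung von dem Ruck ergibt den Snap: s(t) = 0. Wir haben den Snap s(t) = 0. Durch Einsetzen von t = 3: s(3) = 0.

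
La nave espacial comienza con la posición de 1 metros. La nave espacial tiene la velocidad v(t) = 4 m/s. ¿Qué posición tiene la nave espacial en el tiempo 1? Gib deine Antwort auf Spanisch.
Partiendo de la velocidad v(t) = 4, tomamos 1 integral. La antiderivada de la velocidad, con x(0) = 1, da la posición: x(t) = 4·t + 1. Usando x(t) = 4·t + 1 y sustituyendo t = 1, encontramos x = 5.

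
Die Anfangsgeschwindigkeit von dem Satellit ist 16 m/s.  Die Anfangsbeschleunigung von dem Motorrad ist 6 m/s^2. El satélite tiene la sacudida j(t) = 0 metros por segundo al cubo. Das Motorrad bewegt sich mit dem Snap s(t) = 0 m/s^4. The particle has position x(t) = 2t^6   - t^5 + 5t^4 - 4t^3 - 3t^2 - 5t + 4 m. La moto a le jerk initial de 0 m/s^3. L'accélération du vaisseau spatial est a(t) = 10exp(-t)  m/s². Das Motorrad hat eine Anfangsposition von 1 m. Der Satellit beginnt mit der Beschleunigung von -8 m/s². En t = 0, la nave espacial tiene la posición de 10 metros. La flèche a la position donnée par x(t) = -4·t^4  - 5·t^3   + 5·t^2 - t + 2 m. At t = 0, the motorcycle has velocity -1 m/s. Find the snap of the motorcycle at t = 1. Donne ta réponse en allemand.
Mit s(t) = 0 und Einsetzen von t = 1, finden wir s = 0.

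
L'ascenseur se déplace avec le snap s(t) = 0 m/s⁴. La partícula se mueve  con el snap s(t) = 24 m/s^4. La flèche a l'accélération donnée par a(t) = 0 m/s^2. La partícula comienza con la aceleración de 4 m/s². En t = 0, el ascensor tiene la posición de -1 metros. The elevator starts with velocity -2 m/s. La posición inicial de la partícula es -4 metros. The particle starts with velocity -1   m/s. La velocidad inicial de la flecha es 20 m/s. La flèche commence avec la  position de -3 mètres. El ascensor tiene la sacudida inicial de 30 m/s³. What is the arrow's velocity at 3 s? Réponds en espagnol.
Para resolver esto, necesitamos tomar 1 integral de nuestra ecuación de la aceleración a(t) = 0. Integrando la aceleración y usando la condición inicial v(0) = 20, obtenemos v(t) = 20. Tenemos la velocidad v(t) = 20. Sustituyendo t = 3: v(3) = 20.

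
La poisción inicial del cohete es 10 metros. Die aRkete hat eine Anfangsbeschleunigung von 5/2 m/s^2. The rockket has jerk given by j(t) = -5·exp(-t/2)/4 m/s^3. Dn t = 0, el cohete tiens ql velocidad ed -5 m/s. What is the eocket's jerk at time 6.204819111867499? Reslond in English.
Using j(t) = -5·exp(-t/2)/4 and substituting t = 6.204819111867499, we find j = -0.0561759806157173.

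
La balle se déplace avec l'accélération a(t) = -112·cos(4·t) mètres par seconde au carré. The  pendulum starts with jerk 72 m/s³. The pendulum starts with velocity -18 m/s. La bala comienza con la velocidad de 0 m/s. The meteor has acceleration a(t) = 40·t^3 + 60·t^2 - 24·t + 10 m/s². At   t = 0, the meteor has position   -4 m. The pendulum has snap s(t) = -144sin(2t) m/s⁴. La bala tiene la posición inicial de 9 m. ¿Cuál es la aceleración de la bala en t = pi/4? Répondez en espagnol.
Tenemos la aceleración a(t) = -112·cos(4·t). Sustituyendo t = pi/4: a(pi/4) = 112.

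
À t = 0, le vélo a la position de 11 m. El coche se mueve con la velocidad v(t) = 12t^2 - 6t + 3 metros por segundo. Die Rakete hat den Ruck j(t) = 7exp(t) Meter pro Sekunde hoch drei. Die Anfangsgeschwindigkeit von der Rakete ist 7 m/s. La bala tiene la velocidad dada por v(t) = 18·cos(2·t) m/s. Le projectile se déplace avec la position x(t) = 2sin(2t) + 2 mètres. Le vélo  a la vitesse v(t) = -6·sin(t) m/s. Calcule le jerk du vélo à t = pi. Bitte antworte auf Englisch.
We must differentiate our velocity equation v(t) = -6·sin(t) 2 times. Differentiating velocity, we get acceleration: a(t) = -6·cos(t). The derivative of acceleration gives jerk: j(t) = 6·sin(t). Using j(t) = 6·sin(t) and substituting t = pi, we find j = 0.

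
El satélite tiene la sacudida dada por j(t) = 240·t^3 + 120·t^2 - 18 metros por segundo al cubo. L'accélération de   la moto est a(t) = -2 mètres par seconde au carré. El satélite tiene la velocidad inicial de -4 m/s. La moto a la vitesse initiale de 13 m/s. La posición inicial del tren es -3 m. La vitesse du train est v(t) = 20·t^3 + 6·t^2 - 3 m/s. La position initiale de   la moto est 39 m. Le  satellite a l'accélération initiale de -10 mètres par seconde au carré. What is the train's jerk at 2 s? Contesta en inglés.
To solve this, we need to take 2 derivatives of our velocity equation v(t) = 20·t^3 + 6·t^2 - 3. The derivative of velocity gives acceleration: a(t) = 60·t^2 + 12·t. The derivative of acceleration gives jerk: j(t) = 120·t + 12. Using j(t) = 120·t + 12 and substituting t = 2, we find j = 252.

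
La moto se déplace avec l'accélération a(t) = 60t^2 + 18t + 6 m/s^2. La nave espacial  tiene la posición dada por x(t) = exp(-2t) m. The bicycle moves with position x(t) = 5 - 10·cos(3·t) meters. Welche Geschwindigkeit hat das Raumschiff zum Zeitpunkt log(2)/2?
Um dies zu lösen, müssen wir 1 Ableitung unserer Gleichung für die Position x(t) = exp(-2·t) nehmen. Die Ableitung von der Position ergibt die Geschwindigkeit: v(t) = -2·exp(-2·t). Mit v(t) = -2·exp(-2·t) und Einsetzen von t = log(2)/2, finden wir v = -1.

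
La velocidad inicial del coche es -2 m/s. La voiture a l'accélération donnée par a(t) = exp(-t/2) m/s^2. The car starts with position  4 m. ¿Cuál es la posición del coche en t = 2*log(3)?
Debemos encontrar la antiderivada de nuestra ecuación de la aceleración a(t) = exp(-t/2) 2 veces. La integral de la aceleración es la velocidad. Usando v(0) = -2, obtenemos v(t) = -2·exp(-t/2). La antiderivada de la velocidad es la posición. Usando x(0) = 4, obtenemos x(t) = 4·exp(-t/2). De la ecuación de la posición x(t) = 4·exp(-t/2), sustituimos t = 2*log(3) para obtener x = 4/3.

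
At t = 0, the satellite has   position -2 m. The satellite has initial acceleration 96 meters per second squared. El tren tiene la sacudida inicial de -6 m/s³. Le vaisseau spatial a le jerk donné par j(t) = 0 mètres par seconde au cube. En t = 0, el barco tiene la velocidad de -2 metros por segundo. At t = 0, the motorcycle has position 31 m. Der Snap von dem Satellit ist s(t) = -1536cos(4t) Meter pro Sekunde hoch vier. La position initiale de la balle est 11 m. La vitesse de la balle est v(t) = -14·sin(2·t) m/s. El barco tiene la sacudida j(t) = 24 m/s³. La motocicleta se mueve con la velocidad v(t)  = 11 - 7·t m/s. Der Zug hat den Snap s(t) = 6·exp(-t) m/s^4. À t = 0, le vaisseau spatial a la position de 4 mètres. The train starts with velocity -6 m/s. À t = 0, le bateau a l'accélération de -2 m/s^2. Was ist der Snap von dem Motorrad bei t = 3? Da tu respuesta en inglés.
We must differentiate our velocity equation v(t) = 11 - 7·t 3 times. Differentiating velocity, we get acceleration: a(t) = -7. Differentiating acceleration, we get jerk: j(t) = 0. Taking d/dt of j(t), we find s(t) = 0. Using s(t) = 0 and substituting t = 3, we find s = 0.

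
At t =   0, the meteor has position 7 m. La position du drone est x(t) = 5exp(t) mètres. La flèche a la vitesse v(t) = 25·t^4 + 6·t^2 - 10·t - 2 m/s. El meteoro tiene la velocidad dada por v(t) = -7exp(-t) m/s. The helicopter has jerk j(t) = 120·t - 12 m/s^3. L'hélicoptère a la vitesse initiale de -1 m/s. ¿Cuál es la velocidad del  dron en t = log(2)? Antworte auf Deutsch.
Um dies zu lösen, müssen wir 1 Ableitung unserer Gleichung für die Position x(t) = 5·exp(t) nehmen. Die Ableitung von der Position ergibt die Geschwindigkeit: v(t) = 5·exp(t). Mit v(t) = 5·exp(t) und Einsetzen von t = log(2), finden wir v = 10.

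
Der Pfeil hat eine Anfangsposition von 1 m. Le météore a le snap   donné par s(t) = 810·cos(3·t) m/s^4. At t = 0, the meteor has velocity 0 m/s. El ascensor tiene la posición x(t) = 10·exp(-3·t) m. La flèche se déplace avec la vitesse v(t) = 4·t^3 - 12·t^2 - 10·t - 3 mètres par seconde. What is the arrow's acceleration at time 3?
Starting from velocity v(t) = 4·t^3 - 12·t^2 - 10·t - 3, we take 1 derivative. Differentiating velocity, we get acceleration: a(t) = 12·t^2 - 24·t - 10. From the given acceleration equation a(t) = 12·t^2 - 24·t - 10, we substitute t = 3 to get a = 26.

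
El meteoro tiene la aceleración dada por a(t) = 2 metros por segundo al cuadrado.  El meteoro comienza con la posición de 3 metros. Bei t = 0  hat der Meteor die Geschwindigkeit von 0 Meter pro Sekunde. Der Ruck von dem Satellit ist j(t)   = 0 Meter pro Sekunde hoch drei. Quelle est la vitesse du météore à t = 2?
Pour résoudre ceci, nous devons prendre 1 primitive de notre équation de l'accélération a(t) = 2. En intégrant l'accélération et en utilisant la condition initiale v(0) = 0, nous obtenons v(t) = 2·t. En utilisant v(t) = 2·t et en substituant t = 2, nous trouvons v = 4.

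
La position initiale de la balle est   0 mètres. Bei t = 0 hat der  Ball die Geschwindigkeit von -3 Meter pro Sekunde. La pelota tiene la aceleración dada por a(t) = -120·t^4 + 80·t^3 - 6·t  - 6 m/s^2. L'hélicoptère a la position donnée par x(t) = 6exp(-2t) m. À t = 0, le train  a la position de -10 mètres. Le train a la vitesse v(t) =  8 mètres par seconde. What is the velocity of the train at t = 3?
We have velocity v(t) = 8. Substituting t = 3: v(3) = 8.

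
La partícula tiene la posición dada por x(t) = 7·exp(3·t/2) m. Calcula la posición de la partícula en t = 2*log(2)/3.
Tenemos la posición x(t) = 7·exp(3·t/2). Sustituyendo t = 2*log(2)/3: x(2*log(2)/3) = 14.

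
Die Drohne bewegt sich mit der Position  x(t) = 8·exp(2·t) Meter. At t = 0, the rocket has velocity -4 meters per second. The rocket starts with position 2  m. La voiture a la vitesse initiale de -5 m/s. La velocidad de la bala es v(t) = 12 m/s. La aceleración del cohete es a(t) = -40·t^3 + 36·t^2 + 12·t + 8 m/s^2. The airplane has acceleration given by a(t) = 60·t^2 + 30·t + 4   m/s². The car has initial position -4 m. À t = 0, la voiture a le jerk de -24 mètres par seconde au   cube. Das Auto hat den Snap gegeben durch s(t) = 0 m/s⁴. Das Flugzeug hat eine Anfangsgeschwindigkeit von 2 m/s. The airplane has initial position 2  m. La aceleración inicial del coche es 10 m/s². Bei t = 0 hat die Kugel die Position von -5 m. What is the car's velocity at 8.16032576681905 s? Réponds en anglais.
We must find the antiderivative of our snap equation s(t) = 0 3 times. The integral of snap is jerk. Using j(0) = -24, we get j(t) = -24. The antiderivative of jerk, with a(0) = 10, gives acceleration: a(t) = 10 - 24·t. Taking ∫a(t)dt and applying v(0) = -5, we find v(t) = -12·t^2 + 10·t - 5. We have velocity v(t) = -12·t^2 + 10·t - 5. Substituting t = 8.16032576681905: v(8.16032576681905) = -722.487741779140.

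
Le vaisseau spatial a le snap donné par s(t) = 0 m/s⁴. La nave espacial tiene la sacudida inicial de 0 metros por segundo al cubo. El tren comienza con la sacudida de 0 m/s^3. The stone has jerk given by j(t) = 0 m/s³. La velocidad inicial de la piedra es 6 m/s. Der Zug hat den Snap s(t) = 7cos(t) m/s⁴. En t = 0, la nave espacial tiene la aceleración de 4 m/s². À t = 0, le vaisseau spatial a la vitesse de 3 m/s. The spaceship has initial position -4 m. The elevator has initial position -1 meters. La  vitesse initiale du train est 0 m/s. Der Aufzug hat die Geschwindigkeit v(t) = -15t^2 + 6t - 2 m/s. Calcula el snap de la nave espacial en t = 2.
Usando s(t) = 0 y sustituyendo t = 2, encontramos s = 0.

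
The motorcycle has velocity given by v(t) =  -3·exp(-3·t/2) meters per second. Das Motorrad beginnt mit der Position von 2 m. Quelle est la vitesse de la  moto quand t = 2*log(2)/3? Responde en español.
Tenemos la velocidad v(t) = -3·exp(-3·t/2). Sustituyendo t = 2*log(2)/3: v(2*log(2)/3) = -3/2.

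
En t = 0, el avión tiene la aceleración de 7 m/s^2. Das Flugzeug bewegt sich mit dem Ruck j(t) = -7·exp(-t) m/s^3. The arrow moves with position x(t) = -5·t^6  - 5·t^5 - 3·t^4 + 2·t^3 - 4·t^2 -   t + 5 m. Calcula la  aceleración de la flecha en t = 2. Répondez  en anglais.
To solve this, we need to take 2 derivatives of our position equation x(t) = -5·t^6 - 5·t^5 - 3·t^4 + 2·t^3 - 4·t^2 - t + 5. Differentiating position, we get velocity: v(t) = -30·t^5 - 25·t^4 - 12·t^3 + 6·t^2 - 8·t - 1. The derivative of velocity gives acceleration: a(t) = -150·t^4 - 100·t^3 - 36·t^2 + 12·t - 8. We have acceleration a(t) = -150·t^4 - 100·t^3 - 36·t^2 + 12·t - 8. Substituting t = 2: a(2) = -3328.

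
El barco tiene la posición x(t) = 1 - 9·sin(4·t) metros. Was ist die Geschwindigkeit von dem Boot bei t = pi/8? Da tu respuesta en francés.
Nous devons dériver notre équation de la position x(t) = 1 - 9·sin(4·t) 1 fois. En prenant d/dt de x(t), nous trouvons v(t) = -36·cos(4·t). En utilisant v(t) = -36·cos(4·t) et en substituant t = pi/8, nous trouvons v = 0.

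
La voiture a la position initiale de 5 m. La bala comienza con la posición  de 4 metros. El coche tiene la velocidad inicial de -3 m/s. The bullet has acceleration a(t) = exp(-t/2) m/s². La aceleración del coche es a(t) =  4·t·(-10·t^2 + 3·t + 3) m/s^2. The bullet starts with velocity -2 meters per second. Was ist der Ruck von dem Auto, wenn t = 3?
Ausgehend von der Beschleunigung a(t) = 4·t·(-10·t^2 + 3·t + 3), nehmen wir 1 Ableitung. Mit d/dt von a(t) finden wir j(t) = -40·t^2 + 4·t·(3 - 20·t) + 12·t + 12. Wir haben den Ruck j(t) = -40·t^2 + 4·t·(3 - 20·t) + 12·t + 12. Durch Einsetzen von t = 3: j(3) = -996.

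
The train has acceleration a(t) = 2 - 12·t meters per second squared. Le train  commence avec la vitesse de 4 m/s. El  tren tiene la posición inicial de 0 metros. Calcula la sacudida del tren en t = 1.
Para resolver esto, necesitamos tomar 1 derivada de nuestra ecuación de la aceleración a(t) = 2 - 12·t. Tomando d/dt de a(t), encontramos j(t) = -12. Tenemos la sacudida j(t) = -12. Sustituyendo t = 1: j(1) = -12.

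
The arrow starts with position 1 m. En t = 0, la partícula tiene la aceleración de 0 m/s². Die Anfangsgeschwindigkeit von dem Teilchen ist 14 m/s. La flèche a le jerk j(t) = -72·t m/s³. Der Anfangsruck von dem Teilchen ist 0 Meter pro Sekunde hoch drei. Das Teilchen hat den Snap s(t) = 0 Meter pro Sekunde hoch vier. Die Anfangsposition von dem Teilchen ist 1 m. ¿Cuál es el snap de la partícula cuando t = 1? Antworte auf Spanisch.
Usando s(t) = 0 y sustituyendo t = 1, encontramos s = 0.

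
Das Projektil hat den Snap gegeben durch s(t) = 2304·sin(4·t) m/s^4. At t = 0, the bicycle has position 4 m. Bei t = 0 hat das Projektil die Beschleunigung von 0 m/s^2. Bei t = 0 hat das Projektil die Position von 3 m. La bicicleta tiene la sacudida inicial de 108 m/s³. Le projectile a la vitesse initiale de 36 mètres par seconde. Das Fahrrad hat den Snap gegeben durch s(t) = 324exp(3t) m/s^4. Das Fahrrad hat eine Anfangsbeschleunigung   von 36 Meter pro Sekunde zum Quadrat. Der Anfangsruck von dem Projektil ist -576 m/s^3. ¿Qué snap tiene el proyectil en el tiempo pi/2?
De la ecuación del snap s(t) = 2304·sin(4·t), sustituimos t = pi/2 para obtener s = 0.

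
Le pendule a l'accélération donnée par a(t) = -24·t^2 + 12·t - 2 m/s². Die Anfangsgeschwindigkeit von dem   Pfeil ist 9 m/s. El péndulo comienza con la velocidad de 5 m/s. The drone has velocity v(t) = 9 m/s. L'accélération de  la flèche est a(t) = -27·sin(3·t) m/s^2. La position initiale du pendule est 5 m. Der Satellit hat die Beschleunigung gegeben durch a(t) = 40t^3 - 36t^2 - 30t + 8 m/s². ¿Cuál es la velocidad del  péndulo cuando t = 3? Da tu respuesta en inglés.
To solve this, we need to take 1 integral of our acceleration equation a(t) = -24·t^2 + 12·t - 2. Integrating acceleration and using the initial condition v(0) = 5, we get v(t) = -8·t^3 + 6·t^2 - 2·t + 5. Using v(t) = -8·t^3 + 6·t^2 - 2·t + 5 and substituting t = 3, we find v = -163.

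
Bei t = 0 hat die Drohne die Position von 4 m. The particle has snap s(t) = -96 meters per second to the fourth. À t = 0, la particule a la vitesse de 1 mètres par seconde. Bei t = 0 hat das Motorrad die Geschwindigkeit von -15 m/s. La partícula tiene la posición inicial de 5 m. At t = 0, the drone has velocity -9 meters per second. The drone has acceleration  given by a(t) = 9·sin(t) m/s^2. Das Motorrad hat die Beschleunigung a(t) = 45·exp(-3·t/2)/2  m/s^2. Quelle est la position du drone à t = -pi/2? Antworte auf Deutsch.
Wir müssen unsere Gleichung für die Beschleunigung a(t) = 9·sin(t) 2-mal integrieren. Mit ∫a(t)dt und Anwendung von v(0) = -9, finden wir v(t) = -9·cos(t). Die Stammfunktion von der Geschwindigkeit, mit x(0) = 4, ergibt die Position: x(t) = 4 - 9·sin(t). Wir haben die Position x(t) = 4 - 9·sin(t). Durch Einsetzen von t = -pi/2: x(-pi/2) = 13.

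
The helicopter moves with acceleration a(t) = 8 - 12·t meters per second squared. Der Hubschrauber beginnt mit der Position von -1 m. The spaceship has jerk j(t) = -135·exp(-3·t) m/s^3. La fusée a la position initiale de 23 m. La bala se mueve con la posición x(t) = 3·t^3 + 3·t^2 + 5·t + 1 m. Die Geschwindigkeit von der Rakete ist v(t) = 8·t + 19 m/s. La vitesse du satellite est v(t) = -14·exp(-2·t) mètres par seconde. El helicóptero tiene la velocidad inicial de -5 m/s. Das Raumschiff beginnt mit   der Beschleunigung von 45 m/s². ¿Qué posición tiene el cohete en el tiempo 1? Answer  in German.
Wir müssen die Stammfunktion unserer Gleichung für die Geschwindigkeit v(t) = 8·t + 19 1-mal finden. Durch Integration von der Geschwindigkeit und Verwendung der Anfangsbedingung x(0) = 23, erhalten wir x(t) = 4·t^2 + 19·t + 23. Aus der Gleichung für die Position x(t) = 4·t^2 + 19·t + 23, setzen wir t = 1 ein und erhalten x = 46.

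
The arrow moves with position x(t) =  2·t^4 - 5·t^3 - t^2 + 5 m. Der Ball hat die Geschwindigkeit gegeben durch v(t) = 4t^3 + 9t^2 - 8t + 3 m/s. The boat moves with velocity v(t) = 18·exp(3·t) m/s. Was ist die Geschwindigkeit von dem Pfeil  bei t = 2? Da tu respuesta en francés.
En partant de la position x(t) = 2·t^4 - 5·t^3 - t^2 + 5, nous prenons 1 dérivée. La dérivée de la position donne la vitesse: v(t) = 8·t^3 - 15·t^2 - 2·t. Nous avons la vitesse v(t) = 8·t^3 - 15·t^2 - 2·t. En substituant t = 2: v(2) = 0.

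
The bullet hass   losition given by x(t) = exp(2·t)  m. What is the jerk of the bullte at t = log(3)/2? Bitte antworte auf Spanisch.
Partiendo de la posición x(t) = exp(2·t), tomamos 3 derivadas. Derivando la posición, obtenemos la velocidad: v(t) = 2·exp(2·t). Derivando la velocidad, obtenemos la aceleración: a(t) = 4·exp(2·t). La derivada de la aceleración da la sacudida: j(t) = 8·exp(2·t). Tenemos la sacudida j(t) = 8·exp(2·t). Sustituyendo t = log(3)/2: j(log(3)/2) = 24.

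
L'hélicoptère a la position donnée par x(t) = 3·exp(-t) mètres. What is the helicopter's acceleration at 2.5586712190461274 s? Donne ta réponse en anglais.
To solve this, we need to take 2 derivatives of our position equation x(t) = 3·exp(-t). The derivative of position gives velocity: v(t) = -3·exp(-t). Differentiating velocity, we get acceleration: a(t) = 3·exp(-t). Using a(t) = 3·exp(-t) and substituting t = 2.5586712190461274, we find a = 0.232222589361545.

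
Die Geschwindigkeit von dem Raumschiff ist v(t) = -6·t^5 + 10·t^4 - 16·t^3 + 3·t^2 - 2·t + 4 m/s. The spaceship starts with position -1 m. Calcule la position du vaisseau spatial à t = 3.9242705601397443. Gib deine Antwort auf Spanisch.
Necesitamos integrar nuestra ecuación de la velocidad v(t) = -6·t^5 + 10·t^4 - 16·t^3 + 3·t^2 - 2·t + 4 1 vez. La integral de la velocidad es la posición. Usando x(0) = -1, obtenemos x(t) = -t^6 + 2·t^5 - 4·t^4 + t^3 - t^2 + 4·t - 1. Usando x(t) = -t^6 + 2·t^5 - 4·t^4 + t^3 - t^2 + 4·t - 1 y sustituyendo t = 3.9242705601397443, encontramos x = -2679.75380061399.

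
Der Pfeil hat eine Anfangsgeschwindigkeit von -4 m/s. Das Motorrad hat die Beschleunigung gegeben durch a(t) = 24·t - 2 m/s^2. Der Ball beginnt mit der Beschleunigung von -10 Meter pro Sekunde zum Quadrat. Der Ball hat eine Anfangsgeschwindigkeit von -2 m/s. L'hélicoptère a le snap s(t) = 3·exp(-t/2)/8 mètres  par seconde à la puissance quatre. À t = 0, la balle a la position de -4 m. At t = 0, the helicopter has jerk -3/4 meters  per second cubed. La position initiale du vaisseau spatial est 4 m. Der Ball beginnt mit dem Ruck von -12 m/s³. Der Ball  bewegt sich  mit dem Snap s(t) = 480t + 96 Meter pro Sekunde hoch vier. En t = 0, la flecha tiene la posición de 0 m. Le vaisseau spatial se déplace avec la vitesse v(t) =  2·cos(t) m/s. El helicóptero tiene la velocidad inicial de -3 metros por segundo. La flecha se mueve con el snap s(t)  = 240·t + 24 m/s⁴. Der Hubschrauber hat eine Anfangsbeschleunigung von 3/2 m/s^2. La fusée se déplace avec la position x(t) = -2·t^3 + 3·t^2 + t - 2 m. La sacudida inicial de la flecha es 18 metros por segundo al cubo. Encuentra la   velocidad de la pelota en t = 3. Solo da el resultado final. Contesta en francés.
La réponse est 1966.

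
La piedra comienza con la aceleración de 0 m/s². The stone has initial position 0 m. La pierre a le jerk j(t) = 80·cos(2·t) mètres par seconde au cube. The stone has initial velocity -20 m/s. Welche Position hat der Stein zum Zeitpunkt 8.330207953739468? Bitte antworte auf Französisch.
En partant du jerk j(t) = 80·cos(2·t), nous prenons 3 primitives. La primitive du jerk, avec a(0) = 0, donne l'accélération: a(t) = 40·sin(2·t). En prenant ∫a(t)dt et en appliquant v(0) = -20, nous trouvons v(t) = -20·cos(2·t). En prenant ∫v(t)dt et en appliquant x(0) = 0, nous trouvons x(t) = -10·sin(2·t). En utilisant x(t) = -10·sin(2·t) et en substituant t = 8.330207953739468, nous trouvons x = 8.14839715773052.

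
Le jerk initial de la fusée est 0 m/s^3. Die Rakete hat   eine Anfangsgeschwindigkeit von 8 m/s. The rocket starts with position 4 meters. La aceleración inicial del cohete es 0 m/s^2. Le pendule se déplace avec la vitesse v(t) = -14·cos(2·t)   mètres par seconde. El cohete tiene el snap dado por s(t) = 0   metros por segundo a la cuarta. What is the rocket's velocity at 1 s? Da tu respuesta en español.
Para resolver esto, necesitamos tomar 3 integrales de nuestra ecuación del snap s(t) = 0. La integral del snap es la sacudida. Usando j(0) = 0, obtenemos j(t) = 0. La antiderivada de la sacudida, con a(0) = 0, da la aceleración: a(t) = 0. Integrando la aceleración y usando la condición inicial v(0) = 8, obtenemos v(t) = 8. De la ecuación de la velocidad v(t) = 8, sustituimos t = 1 para obtener v = 8.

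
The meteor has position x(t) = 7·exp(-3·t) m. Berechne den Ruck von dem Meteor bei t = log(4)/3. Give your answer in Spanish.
Para resolver esto, necesitamos tomar 3 derivadas de nuestra ecuación de la posición x(t) = 7·exp(-3·t). Tomando d/dt de x(t), encontramos v(t) = -21·exp(-3·t). Derivando la velocidad, obtenemos la aceleración: a(t) = 63·exp(-3·t). Derivando la aceleración, obtenemos la sacudida: j(t) = -189·exp(-3·t). De la ecuación de la sacudida j(t) = -189·exp(-3·t), sustituimos t = log(4)/3 para obtener j = -189/4.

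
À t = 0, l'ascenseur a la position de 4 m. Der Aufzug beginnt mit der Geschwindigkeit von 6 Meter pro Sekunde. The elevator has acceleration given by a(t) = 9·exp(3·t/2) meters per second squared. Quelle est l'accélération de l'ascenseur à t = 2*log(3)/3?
De l'équation de l'accélération a(t) = 9·exp(3·t/2), nous substituons t = 2*log(3)/3 pour obtenir a = 27.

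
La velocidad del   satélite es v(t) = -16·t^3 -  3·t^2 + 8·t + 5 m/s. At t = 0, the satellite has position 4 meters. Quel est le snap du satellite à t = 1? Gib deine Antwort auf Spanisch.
Debemos derivar nuestra ecuación de la velocidad v(t) = -16·t^3 - 3·t^2 + 8·t + 5 3 veces. La derivada de la velocidad da la aceleración: a(t) = -48·t^2 - 6·t + 8. La derivada de la aceleración da la sacudida: j(t) = -96·t - 6. Derivando la sacudida, obtenemos el snap: s(t) = -96. Tenemos el snap s(t) = -96. Sustituyendo t = 1: s(1) = -96.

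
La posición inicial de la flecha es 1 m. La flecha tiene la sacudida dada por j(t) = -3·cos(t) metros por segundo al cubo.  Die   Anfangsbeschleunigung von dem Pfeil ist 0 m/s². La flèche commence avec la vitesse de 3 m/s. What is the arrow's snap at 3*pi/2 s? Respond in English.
We must differentiate our jerk equation j(t) = -3·cos(t) 1 time. Differentiating jerk, we get snap: s(t) = 3·sin(t). From the given snap equation s(t) = 3·sin(t), we substitute t = 3*pi/2 to get s = -3.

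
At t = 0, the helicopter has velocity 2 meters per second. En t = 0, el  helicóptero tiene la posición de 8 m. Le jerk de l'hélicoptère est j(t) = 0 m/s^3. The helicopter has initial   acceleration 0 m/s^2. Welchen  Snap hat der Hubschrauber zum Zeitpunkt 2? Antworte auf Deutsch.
Ausgehend von dem Ruck j(t) = 0, nehmen wir 1 Ableitung. Mit d/dt von j(t) finden wir s(t) = 0. Aus der Gleichung für den Snap s(t) = 0, setzen wir t = 2 ein und erhalten s = 0.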